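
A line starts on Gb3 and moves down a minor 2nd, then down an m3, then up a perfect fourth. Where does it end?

A minor second down from Gb3 is F3.
A minor third down from F3 is D3.
A perfect fourth up from D3 is G3.

G3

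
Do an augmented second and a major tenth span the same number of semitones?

No

3 semitones (augmented second) vs 16 semitones (major tenth): not equal.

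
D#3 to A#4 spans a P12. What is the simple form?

Subtracting seven from the interval number removes an octave: 12 − 7 = 5.
That makes a perfect twelfth a compound perfect fifth — an octave plus a perfect fifth.

P5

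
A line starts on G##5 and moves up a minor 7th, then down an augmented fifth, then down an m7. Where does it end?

A minor seventh up from G##5 is F##6.
F##6 down an augmented fifth → B5 (8 semitones).
Down a minor seventh from B5: C#5 (10 semitones down).

C#5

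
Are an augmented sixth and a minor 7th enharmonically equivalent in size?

An augmented sixth = 10 semitones = a minor seventh; enharmonically equal.

Yes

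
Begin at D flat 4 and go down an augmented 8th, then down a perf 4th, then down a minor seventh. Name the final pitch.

B double-flat 1

Db4 down an augmented octave → Dbb3 (13 semitones).
A perfect fourth down from Dbb3 is Abb2.
Down a minor seventh from Abb2: Bbb1 (10 semitones down).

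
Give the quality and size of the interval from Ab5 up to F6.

A to F spans six letter names (A-B-C-D-E-F): a sixth.
The major sixth spans 9 semitones, and Ab5 to F6 is exactly 9 semitones — so this is a major sixth.

M6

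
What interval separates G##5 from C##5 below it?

Descending from G##5 to C##5 is the same interval as ascending C##5 to G##5.
C to G spans five letter names (C-D-E-F-G): a fifth.
Counting semitones, C##5→G##5 is 7, which is the perfect fifth.

perfect fifth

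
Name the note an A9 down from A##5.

G#4

The ninth's letter: A down two letter names plus an octave → G.
An augmented ninth spans 15 semitones, so from A##5 the target pitch is G#4.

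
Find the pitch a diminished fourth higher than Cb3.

Fbb3

The fourth takes the letter from C up to F.
A diminished fourth spans 4 semitones, so from Cb3 the target pitch is Fbb3.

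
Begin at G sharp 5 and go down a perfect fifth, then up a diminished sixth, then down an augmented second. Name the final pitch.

G double-flat 5

A perfect fifth down from G#5 is C#5.
Up a diminished sixth from C#5: Ab5 (7 semitones up).
Down an augmented second from Ab5: Gbb5 (3 semitones down).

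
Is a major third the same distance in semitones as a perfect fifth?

No

4 semitones (major third) vs 7 semitones (perfect fifth): not equal.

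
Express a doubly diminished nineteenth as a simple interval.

Each octave removed subtracts seven from the number: 19 − 14 = 5.
So a doubly diminished nineteenth is 2 octaves plus a doubly diminished fifth. The quality is unchanged.

doubly diminished fifth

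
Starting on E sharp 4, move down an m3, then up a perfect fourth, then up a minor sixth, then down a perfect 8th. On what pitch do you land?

Down a minor third from E#4: C##4 (3 semitones down).
Up a perfect fourth from C##4: F##4 (5 semitones up).
Up a minor sixth from F##4: D#5 (8 semitones up).
Down a perfect octave from D#5: D#4 (12 semitones down).

D sharp 4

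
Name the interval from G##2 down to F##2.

major 2nd

Descending from G##2 to F##2 is the same interval as ascending F##2 to G##2.
F to G spans two letter names (F-G): a second.
The major second spans 2 semitones, and F##2 to G##2 is exactly 2 semitones — so this is a major second.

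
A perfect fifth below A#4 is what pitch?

D#4

Five letter names down from A: D.
A perfect fifth spans 7 semitones, so from A#4 the target pitch is D#4.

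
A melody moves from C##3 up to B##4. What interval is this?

major fourteenth

C to B spans seven letter names (C-D-E-F-G-A-B), plus an octave — that makes it a fourteenth of some quality.
C##3 to B##4 is 23 semitones, matching the major fourteenth exactly, so the quality is major.
(Equivalently, a compound major seventh: a major seventh plus an octave.)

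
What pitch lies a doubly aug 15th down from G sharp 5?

G flat 3

A fifteenth keeps the letter name G, two octaves down from G.
A doubly augmented fifteenth spans 26 semitones, so from G#5 the target pitch is Gb3.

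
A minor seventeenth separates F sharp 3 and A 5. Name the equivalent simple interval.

Take out 2 octaves (14 from the number): 17 − 14 = 3.
So a minor seventeenth is 2 octaves plus a minor third. The quality is unchanged.

m3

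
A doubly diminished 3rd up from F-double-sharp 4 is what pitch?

A-flat 4

Three letter names up from F: A.
A doubly diminished third is 1 semitone; 1 semitone up from F##4 gives Ab4.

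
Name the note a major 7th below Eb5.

The seventh takes the letter from E down to F.
A major seventh spans 11 semitones, so from Eb5 the target pitch is Fb4.

Fb4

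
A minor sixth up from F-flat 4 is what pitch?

D-double-flat 5

The sixth takes the letter from F up to D.
A minor sixth spans 8 semitones, so from Fb4 the target pitch is Dbb5.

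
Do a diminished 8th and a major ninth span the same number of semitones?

No

A diminished octave is 11 semitones but a major ninth is 14 semitones — different sizes.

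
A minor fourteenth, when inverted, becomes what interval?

major 2nd

First reduce the compound minor fourteenth to its simple form, a minor seventh.
Interval numbers invert to sum to nine: 7 + 2 = 9, so a seventh inverts to a second.
And minor becomes major under inversion, so we get a major second.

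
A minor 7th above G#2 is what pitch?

F#3

The seventh takes the letter from G up to F.
Moving 10 semitones up from G#2 (the size of a minor seventh) reaches F#3.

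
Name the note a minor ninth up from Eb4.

The ninth's letter: E up two letter names plus an octave → F.
A minor ninth is 13 semitones; 13 semitones up from Eb4 gives Fb5.

Fb5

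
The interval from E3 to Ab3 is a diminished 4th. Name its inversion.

augmented 5th

The rule of nine gives the new number: 9 − 4 = 5, so a fourth becomes a fifth.
Quality inverts too: diminished becomes augmented. That makes the inversion an augmented fifth.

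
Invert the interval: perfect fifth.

perfect fourth

Interval numbers invert to sum to nine: 5 + 4 = 9, so a fifth inverts to a fourth.
The quality also flips — perfect stays perfect — giving a perfect fourth.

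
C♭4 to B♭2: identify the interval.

minor ninth

Descending from Cb4 to Bb2 is the same interval as ascending Bb2 to Cb4.
B to C spans two letter names (B-C), plus an octave: a ninth.
At 13 semitones, Bb2→Cb4 falls one short of a major ninth: minor.
(Equivalently, a compound minor second: a minor second plus an octave.)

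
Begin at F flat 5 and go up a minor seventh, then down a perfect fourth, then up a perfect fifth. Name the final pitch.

F flat 6

Fb5 up a minor seventh → Ebb6 (10 semitones).
A perfect fourth down from Ebb6 is Bbb5.
A perfect fifth up from Bbb5 is Fb6.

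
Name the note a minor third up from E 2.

Counting three letter names up from E lands on G.
A minor third spans 3 semitones, so from E2 the target pitch is G2.

G 2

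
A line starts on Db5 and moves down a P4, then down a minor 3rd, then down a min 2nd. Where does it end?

Down a perfect fourth from Db5: Ab4 (5 semitones down).
Ab4 down a minor third → F4 (3 semitones).
Down a minor second from F4: E4 (1 semitone down).

E4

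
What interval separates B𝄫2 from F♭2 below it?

Descending from Bbb2 to Fb2 is the same interval as ascending Fb2 to Bbb2.
F to B spans four letter names (F-G-A-B) — that makes it a fourth of some quality.
Counting semitones, Fb2→Bbb2 is 5, which is the perfect fourth.

perfect 4th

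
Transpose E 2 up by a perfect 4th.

A 2

Four letter names up from E: A.
Moving 5 semitones up from E2 (the size of a perfect fourth) reaches A2.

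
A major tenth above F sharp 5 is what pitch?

A sharp 6

Counting three letter names plus an octave up from F lands on A.
Moving 16 semitones up from F#5 (the size of a major tenth) reaches A#6.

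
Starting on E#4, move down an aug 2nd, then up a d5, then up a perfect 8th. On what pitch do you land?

An augmented second down from E#4 is D4.
D4 up a diminished fifth → Ab4 (6 semitones).
Ab4 up a perfect octave → Ab5 (12 semitones).

Ab5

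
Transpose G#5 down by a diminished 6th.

Counting six letter names down from G lands on B.
Moving 7 semitones down from G#5 (the size of a diminished sixth) reaches B##4.

B##4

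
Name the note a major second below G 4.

The second takes the letter from G down to F.
A major second is 2 semitones; 2 semitones down from G4 gives F4.

F 4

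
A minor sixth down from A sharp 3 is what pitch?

Six letter names down from A: C.
A minor sixth is 8 semitones; 8 semitones down from A#3 gives C##3.

C double-sharp 3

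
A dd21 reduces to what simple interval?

dd7

Subtracting seven from the interval number removes an octave: 21 − 14 = 7.
So a doubly diminished twenty-first is 2 octaves plus a doubly diminished seventh. The quality is unchanged.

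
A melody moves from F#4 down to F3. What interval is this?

Descending from F#4 to F3 is the same interval as ascending F3 to F#4.
F to F is the same letter name, plus an octave: an octave.
F3 to F#4 spans 13 semitones — one semitone wider than the perfect octave (12) — giving an augmented octave.

augmented octave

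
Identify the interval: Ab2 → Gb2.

Descending from Ab2 to Gb2 is the same interval as ascending Gb2 to Ab2.
G to A spans two letter names (G-A), so the interval is some kind of second.
The major second spans 2 semitones, and Gb2 to Ab2 is exactly 2 semitones — so this is a major second.

major 2nd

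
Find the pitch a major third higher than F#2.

A#2

The third takes the letter from F up to A.
Moving 4 semitones up from F#2 (the size of a major third) reaches A#2.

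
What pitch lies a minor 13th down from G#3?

Six letters down from G (plus an octave) reaches B.
A minor thirteenth spans 20 semitones, so from G#3 the target pitch is B#1.

B#1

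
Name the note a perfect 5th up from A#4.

E#5

Five letter names up from A: E.
Moving 7 semitones up from A#4 (the size of a perfect fifth) reaches E#5.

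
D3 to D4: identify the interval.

perfect 8th

D to D is the same letter name, plus an octave, so the interval is some kind of octave.
Counting semitones, D3→D4 is 12, which is the perfect octave.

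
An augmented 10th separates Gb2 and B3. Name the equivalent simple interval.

augmented 3rd

Each octave removed subtracts seven from the number: 10 − 7 = 3.
So an augmented tenth is an octave plus an augmented third. The quality is unchanged.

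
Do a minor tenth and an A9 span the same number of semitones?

A minor tenth spans 15 semitones, and an augmented ninth also spans 15 semitones — they're enharmonic.

Yes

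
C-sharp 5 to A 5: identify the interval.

C to A spans six letter names (C-D-E-F-G-A) — that makes it a sixth of some quality.
A major sixth would be 9 semitones, but C#5 to A5 is 8 — one semitone narrower, making it a minor sixth.

minor 6th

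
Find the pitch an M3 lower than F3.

Counting three letter names down from F lands on D.
A major third is 4 semitones; 4 semitones down from F3 gives Db3.

Db3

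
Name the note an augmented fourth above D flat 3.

G 3

The fourth takes the letter from D up to G.
Moving 6 semitones up from Db3 (the size of an augmented fourth) reaches G3.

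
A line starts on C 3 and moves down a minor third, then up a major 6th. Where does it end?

F sharp 3

A minor third down from C3 is A2.
A2 up a major sixth → F#3 (9 semitones).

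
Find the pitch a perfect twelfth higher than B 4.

Five letters up from B (plus an octave) reaches F.
A perfect twelfth spans 19 semitones, so from B4 the target pitch is F#6.

F sharp 6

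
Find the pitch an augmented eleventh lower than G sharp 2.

D 1

Four letters down from G (plus an octave) reaches D.
An augmented eleventh is 18 semitones; 18 semitones down from G#2 gives D1.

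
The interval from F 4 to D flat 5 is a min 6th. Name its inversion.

major 3rd

Inverted interval numbers add to nine, so a sixth pairs with a third (6 + 3 = 9).
And minor becomes major under inversion, so we get a major third.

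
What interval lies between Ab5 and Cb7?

minor 10th

A to C spans three letter names (A-B-C), plus an octave — that makes it a tenth of some quality.
At 15 semitones, Ab5→Cb7 falls one short of a major tenth: minor.
(Equivalently, a compound minor third: a minor third plus an octave.)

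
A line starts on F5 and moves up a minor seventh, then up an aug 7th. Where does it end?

F5 up a minor seventh → Eb6 (10 semitones).
Eb6 up an augmented seventh → D#7 (12 semitones).

D#7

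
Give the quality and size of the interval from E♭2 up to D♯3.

A7

E to D spans seven letter names (E-F-G-A-B-C-D): a seventh.
The major seventh is 11 semitones; here we have 12, one semitone wider: augmented.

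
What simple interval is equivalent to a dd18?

Subtracting seven from the interval number removes an octave: 18 − 14 = 4.
So a doubly diminished eighteenth is 2 octaves plus a doubly diminished fourth. The quality is unchanged.

dd4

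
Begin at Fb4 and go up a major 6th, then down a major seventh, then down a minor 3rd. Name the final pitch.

Fb4 up a major sixth → Db5 (9 semitones).
A major seventh down from Db5 is Ebb4.
Ebb4 down a minor third → Cb4 (3 semitones).

Cb4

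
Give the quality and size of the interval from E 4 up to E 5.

perfect octave

E to E is the same letter name, plus an octave, so the interval is some kind of octave.
Counting semitones, E4→E5 is 12, which is the perfect octave.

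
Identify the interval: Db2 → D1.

Descending from Db2 to D1 is the same interval as ascending D1 to Db2.
D to D is the same letter name, plus an octave — that makes it an octave of some quality.
The perfect octave is 12 semitones; here we have 11, one semitone narrower: diminished.

diminished octave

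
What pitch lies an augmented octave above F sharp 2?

F double-sharp 3

For an octave the letter name doesn't change: still F, an octave up.
Moving 13 semitones up from F#2 (the size of an augmented octave) reaches F##3.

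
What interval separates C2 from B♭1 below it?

Descending from C2 to Bb1 is the same interval as ascending Bb1 to C2.
B to C spans two letter names (B-C), so the interval is some kind of second.
Counting semitones, Bb1→C2 is 2, which is the major second.

M2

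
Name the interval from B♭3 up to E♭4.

B to E spans four letter names (B-C-D-E): a fourth.
The perfect fourth spans 5 semitones, and Bb3 to Eb4 is exactly 5 semitones — so this is a perfect fourth.

perfect fourth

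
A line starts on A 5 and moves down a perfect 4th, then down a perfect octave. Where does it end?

A5 down a perfect fourth → E5 (5 semitones).
A perfect octave down from E5 is E4.

E 4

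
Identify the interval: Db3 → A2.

d4

Descending from Db3 to A2 is the same interval as ascending A2 to Db3.
A to D spans four letter names (A-B-C-D), so the interval is some kind of fourth.
The perfect fourth is 5 semitones; here we have 4, one semitone narrower: diminished.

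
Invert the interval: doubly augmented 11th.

doubly diminished fifth

First reduce the compound doubly augmented eleventh to its simple form, a doubly augmented fourth.
Interval numbers invert to sum to nine: 4 + 5 = 9, so a fourth inverts to a fifth.
Quality inverts too: doubly augmented becomes doubly diminished. That makes the inversion a doubly diminished fifth.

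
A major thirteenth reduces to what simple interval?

major 6th

Subtracting seven from the interval number removes an octave: 13 − 7 = 6.
That makes a major thirteenth a compound major sixth — an octave plus a major sixth.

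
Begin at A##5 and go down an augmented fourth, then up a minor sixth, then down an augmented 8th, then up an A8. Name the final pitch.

C#6

An augmented fourth down from A##5 is E#5.
E#5 up a minor sixth → C#6 (8 semitones).
C#6 down an augmented octave → C5 (13 semitones).
Up an augmented octave from C5: C#6 (13 semitones up).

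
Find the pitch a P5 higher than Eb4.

Bb4

The fifth takes the letter from E up to B.
Moving 7 semitones up from Eb4 (the size of a perfect fifth) reaches Bb4.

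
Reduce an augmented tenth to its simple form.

augmented third

Subtracting seven from the interval number removes an octave: 10 − 7 = 3.
That makes an augmented tenth a compound augmented third — an octave plus an augmented third.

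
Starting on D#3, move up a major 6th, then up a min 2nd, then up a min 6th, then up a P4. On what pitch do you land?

D5

D#3 up a major sixth → B#3 (9 semitones).
Up a minor second from B#3: C#4 (1 semitone up).
A minor sixth up from C#4 is A4.
A4 up a perfect fourth → D5 (5 semitones).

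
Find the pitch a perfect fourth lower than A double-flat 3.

E double-flat 3

Counting four letter names down from A lands on E.
A perfect fourth spans 5 semitones, so from Abb3 the target pitch is Ebb3.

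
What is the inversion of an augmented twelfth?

d4

First reduce the compound augmented twelfth to its simple form, an augmented fifth.
The rule of nine gives the new number: 9 − 5 = 4, so a fifth becomes a fourth.
The quality also flips — augmented becomes diminished — giving a diminished fourth.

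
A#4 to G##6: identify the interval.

major fourteenth

A to G spans seven letter names (A-B-C-D-E-F-G), plus an octave — that makes it a fourteenth of some quality.
Counting semitones, A#4→G##6 is 23, which is the major fourteenth.
(Equivalently, a compound major seventh: a major seventh plus an octave.)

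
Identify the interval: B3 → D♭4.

B to D spans three letter names (B-C-D): a third.
A major third would be 4 semitones; B3 to Db4 is 2, two semitones narrower, so the interval is diminished.

d3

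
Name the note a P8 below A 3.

For an octave the letter name doesn't change: still A, an octave down.
A perfect octave spans 12 semitones, so from A3 the target pitch is A2.

A 2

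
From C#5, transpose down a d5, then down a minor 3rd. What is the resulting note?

D##4

C#5 down a diminished fifth → F##4 (6 semitones).
Down a minor third from F##4: D##4 (3 semitones down).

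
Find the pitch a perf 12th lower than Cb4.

Fb2

Five letters down from C (plus an octave) reaches F.
A perfect twelfth is 19 semitones; 19 semitones down from Cb4 gives Fb2.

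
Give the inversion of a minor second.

M7

Inverted interval numbers add to nine, so a second pairs with a seventh (2 + 7 = 9).
And minor becomes major under inversion, so we get a major seventh.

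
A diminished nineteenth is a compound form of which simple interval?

Take out 2 octaves (14 from the number): 19 − 14 = 5.
So a diminished nineteenth is 2 octaves plus a diminished fifth. The quality is unchanged.

diminished 5th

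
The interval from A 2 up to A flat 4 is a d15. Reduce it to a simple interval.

Each octave removed subtracts seven from the number: 15 − 7 = 8.
That makes a diminished fifteenth a compound diminished octave — an octave plus a diminished octave.

d8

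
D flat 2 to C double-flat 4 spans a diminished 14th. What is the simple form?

d7

Each octave removed subtracts seven from the number: 14 − 7 = 7.
So a diminished fourteenth is an octave plus a diminished seventh. The quality is unchanged.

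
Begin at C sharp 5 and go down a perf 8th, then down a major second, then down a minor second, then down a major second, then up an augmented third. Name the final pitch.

B double-sharp 3

Down a perfect octave from C#5: C#4 (12 semitones down).
C#4 down a major second → B3 (2 semitones).
B3 down a minor second → A#3 (1 semitone).
A#3 down a major second → G#3 (2 semitones).
An augmented third up from G#3 is B##3.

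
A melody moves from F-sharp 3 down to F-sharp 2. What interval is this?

Descending from F#3 to F#2 is the same interval as ascending F#2 to F#3.
F to F is the same letter name, plus an octave: an octave.
Counting semitones, F#2→F#3 is 12, which is the perfect octave.

perfect octave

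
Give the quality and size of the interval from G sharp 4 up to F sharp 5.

G to F spans seven letter names (G-A-B-C-D-E-F): a seventh.
A major seventh would be 11 semitones, but G#4 to F#5 is 10 — one semitone narrower, making it a minor seventh.

minor 7th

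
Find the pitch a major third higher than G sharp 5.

B sharp 5

The third takes the letter from G up to B.
A major third is 4 semitones; 4 semitones up from G#5 gives B#5.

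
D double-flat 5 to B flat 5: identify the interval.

augmented sixth

D to B spans six letter names (D-E-F-G-A-B): a sixth.
The major sixth is 9 semitones; here we have 10, one semitone wider: augmented.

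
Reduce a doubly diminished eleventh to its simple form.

dd4

Subtracting seven from the interval number removes an octave: 11 − 7 = 4.
So a doubly diminished eleventh is an octave plus a doubly diminished fourth. The quality is unchanged.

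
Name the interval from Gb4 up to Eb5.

G to E spans six letter names (G-A-B-C-D-E) — that makes it a sixth of some quality.
Counting semitones, Gb4→Eb5 is 9, which is the major sixth.

major sixth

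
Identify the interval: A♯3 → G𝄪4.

major 7th

A to G spans seven letter names (A-B-C-D-E-F-G), so the interval is some kind of seventh.
The major seventh spans 11 semitones, and A#3 to G##4 is exactly 11 semitones — so this is a major seventh.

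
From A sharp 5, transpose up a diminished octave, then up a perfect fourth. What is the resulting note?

D 7

A diminished octave up from A#5 is A6.
A perfect fourth up from A6 is D7.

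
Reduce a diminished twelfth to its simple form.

diminished 5th

Each octave removed subtracts seven from the number: 12 − 7 = 5.
That makes a diminished twelfth a compound diminished fifth — an octave plus a diminished fifth.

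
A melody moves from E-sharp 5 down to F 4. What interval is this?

Descending from E#5 to F4 is the same interval as ascending F4 to E#5.
F to E spans seven letter names (F-G-A-B-C-D-E), so the interval is some kind of seventh.
The major seventh is 11 semitones; here we have 12, one semitone wider: augmented.

augmented seventh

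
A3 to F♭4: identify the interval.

A to F spans six letter names (A-B-C-D-E-F): a sixth.
A3 to Fb4 spans 7 semitones — two semitones narrower than the major sixth (9) — giving a diminished sixth.

diminished sixth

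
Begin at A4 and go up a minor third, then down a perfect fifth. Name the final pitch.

F4

A minor third up from A4 is C5.
Down a perfect fifth from C5: F4 (7 semitones down).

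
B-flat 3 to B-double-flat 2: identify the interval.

Descending from Bb3 to Bbb2 is the same interval as ascending Bbb2 to Bb3.
B to B is the same letter name, plus an octave, so the interval is some kind of octave.
The perfect octave is 12 semitones; here we have 13, one semitone wider: augmented.

augmented octave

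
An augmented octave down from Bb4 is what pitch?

Bbb3

An octave keeps the letter name B, an octave down from B.
An augmented octave spans 13 semitones, so from Bb4 the target pitch is Bbb3.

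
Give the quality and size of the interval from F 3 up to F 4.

perfect octave

F to F is the same letter name, plus an octave: an octave.
F3 to F4 is 12 semitones, matching the perfect octave exactly, so the quality is perfect.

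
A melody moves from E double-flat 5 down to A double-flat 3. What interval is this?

perfect 12th

Descending from Ebb5 to Abb3 is the same interval as ascending Abb3 to Ebb5.
A to E spans five letter names (A-B-C-D-E), plus an octave — that makes it a twelfth of some quality.
Abb3 to Ebb5 is 19 semitones, matching the perfect twelfth exactly, so the quality is perfect.
(Equivalently, a compound perfect fifth: a perfect fifth plus an octave.)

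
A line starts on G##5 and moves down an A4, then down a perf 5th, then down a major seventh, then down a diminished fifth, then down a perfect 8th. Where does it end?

D#2

Down an augmented fourth from G##5: D#5 (6 semitones down).
Down a perfect fifth from D#5: G#4 (7 semitones down).
G#4 down a major seventh → A3 (11 semitones).
A diminished fifth down from A3 is D#3.
D#3 down a perfect octave → D#2 (12 semitones).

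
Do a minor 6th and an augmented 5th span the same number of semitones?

A minor sixth spans 8 semitones, and an augmented fifth also spans 8 semitones — they're enharmonic.

Yes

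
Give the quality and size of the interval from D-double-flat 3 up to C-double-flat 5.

m14

D to C spans seven letter names (D-E-F-G-A-B-C), plus an octave: a fourteenth.
Dbb3 to Cbb5 is 22 semitones, a half step short of the major fourteenth (23), so this is minor.
(Equivalently, a compound minor seventh: a minor seventh plus an octave.)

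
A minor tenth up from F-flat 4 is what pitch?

Counting three letter names plus an octave up from F lands on A.
A minor tenth spans 15 semitones, so from Fb4 the target pitch is Abb5.

A-double-flat 5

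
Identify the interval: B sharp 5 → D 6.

diminished 3rd

B to D spans three letter names (B-C-D) — that makes it a third of some quality.
A major third would be 4 semitones; B#5 to D6 is 2, two semitones narrower, so the interval is diminished.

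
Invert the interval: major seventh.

Interval numbers invert to sum to nine: 7 + 2 = 9, so a seventh inverts to a second.
And major becomes minor under inversion, so we get a minor second.

m2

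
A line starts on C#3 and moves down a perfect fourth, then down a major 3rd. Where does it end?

A perfect fourth down from C#3 is G#2.
A major third down from G#2 is E2.

E2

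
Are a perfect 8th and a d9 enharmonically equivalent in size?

Yes

A perfect octave spans 12 semitones, and a diminished ninth also spans 12 semitones — they're enharmonic.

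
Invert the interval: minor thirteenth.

First reduce the compound minor thirteenth to its simple form, a minor sixth.
The rule of nine gives the new number: 9 − 6 = 3, so a sixth becomes a third.
And minor becomes major under inversion, so we get a major third.

major 3rd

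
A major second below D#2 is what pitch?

C#2

The second takes the letter from D down to C.
A major second is 2 semitones; 2 semitones down from D#2 gives C#2.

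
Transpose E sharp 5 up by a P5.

Five letter names up from E: B.
A perfect fifth is 7 semitones; 7 semitones up from E#5 gives B#5.

B sharp 5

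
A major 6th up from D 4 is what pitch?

B 4

Counting six letter names up from D lands on B.
Moving 9 semitones up from D4 (the size of a major sixth) reaches B4.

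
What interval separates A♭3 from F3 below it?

Descending from Ab3 to F3 is the same interval as ascending F3 to Ab3.
F to A spans three letter names (F-G-A), so the interval is some kind of third.
F3 to Ab3 is 3 semitones, a half step short of the major third (4), so this is minor.

minor third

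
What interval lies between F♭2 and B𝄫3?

perfect 11th

F to B spans four letter names (F-G-A-B), plus an octave, so the interval is some kind of eleventh.
Fb2 to Bbb3 is 17 semitones, matching the perfect eleventh exactly, so the quality is perfect.
(Equivalently, a compound perfect fourth: a perfect fourth plus an octave.)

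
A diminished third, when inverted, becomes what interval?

augmented 6th

Inverted interval numbers add to nine, so a third pairs with a sixth (3 + 6 = 9).
And diminished becomes augmented under inversion, so we get an augmented sixth.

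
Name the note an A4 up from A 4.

Four letter names up from A: D.
An augmented fourth is 6 semitones; 6 semitones up from A4 gives D#5.

D-sharp 5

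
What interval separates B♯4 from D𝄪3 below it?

minor thirteenth

Descending from B#4 to D##3 is the same interval as ascending D##3 to B#4.
D to B spans six letter names (D-E-F-G-A-B), plus an octave — that makes it a thirteenth of some quality.
D##3 to B#4 is 20 semitones, a half step short of the major thirteenth (21), so this is minor.
(Equivalently, a compound minor sixth: a minor sixth plus an octave.)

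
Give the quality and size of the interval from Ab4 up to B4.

A to B spans two letter names (A-B), so the interval is some kind of second.
Ab4 to B4 spans 3 semitones — one semitone wider than the major second (2) — giving an augmented second.

A2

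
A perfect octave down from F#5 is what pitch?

The letter stays F (same as the start), shifted an octave down.
Moving 12 semitones down from F#5 (the size of a perfect octave) reaches F#4.

F#4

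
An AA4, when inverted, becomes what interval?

The rule of nine gives the new number: 9 − 4 = 5, so a fourth becomes a fifth.
The quality also flips — doubly augmented becomes doubly diminished — giving a doubly diminished fifth.

doubly diminished fifth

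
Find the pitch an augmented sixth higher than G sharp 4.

E double-sharp 5

The sixth takes the letter from G up to E.
Moving 10 semitones up from G#4 (the size of an augmented sixth) reaches E##5.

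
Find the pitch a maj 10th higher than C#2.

E#3

Three letters up from C (plus an octave) reaches E.
A major tenth is 16 semitones; 16 semitones up from C#2 gives E#3.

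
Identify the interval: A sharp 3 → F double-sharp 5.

A to F spans six letter names (A-B-C-D-E-F), plus an octave, so the interval is some kind of thirteenth.
A#3 to F##5 is 21 semitones, matching the major thirteenth exactly, so the quality is major.
(Equivalently, a compound major sixth: a major sixth plus an octave.)

major 13th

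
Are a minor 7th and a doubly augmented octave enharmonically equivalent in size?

No

A minor seventh is 10 semitones but a doubly augmented octave is 14 semitones — different sizes.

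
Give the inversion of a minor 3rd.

major 6th

The rule of nine gives the new number: 9 − 3 = 6, so a third becomes a sixth.
The quality also flips — minor becomes major — giving a major sixth.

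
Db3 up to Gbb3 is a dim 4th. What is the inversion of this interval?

Inverted interval numbers add to nine, so a fourth pairs with a fifth (4 + 5 = 9).
The quality also flips — diminished becomes augmented — giving an augmented fifth.

augmented fifth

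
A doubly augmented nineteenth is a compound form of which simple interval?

doubly augmented fifth

Take out 2 octaves (14 from the number): 19 − 14 = 5.
So a doubly augmented nineteenth is 2 octaves plus a doubly augmented fifth. The quality is unchanged.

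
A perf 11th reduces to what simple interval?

Each octave removed subtracts seven from the number: 11 − 7 = 4.
So a perfect eleventh is an octave plus a perfect fourth. The quality is unchanged.

P4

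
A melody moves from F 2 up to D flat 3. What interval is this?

F to D spans six letter names (F-G-A-B-C-D) — that makes it a sixth of some quality.
F2 to Db3 is 8 semitones, a half step short of the major sixth (9), so this is minor.

minor 6th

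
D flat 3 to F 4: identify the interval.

major tenth

D to F spans three letter names (D-E-F), plus an octave: a tenth.
Counting semitones, Db3→F4 is 16, which is the major tenth.
(Equivalently, a compound major third: a major third plus an octave.)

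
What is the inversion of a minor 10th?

First reduce the compound minor tenth to its simple form, a minor third.
Interval numbers invert to sum to nine: 3 + 6 = 9, so a third inverts to a sixth.
And minor becomes major under inversion, so we get a major sixth.

M6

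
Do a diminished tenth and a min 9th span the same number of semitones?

14 semitones (diminished tenth) vs 13 semitones (minor ninth): not equal.

No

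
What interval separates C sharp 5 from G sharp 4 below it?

perfect fourth

Descending from C#5 to G#4 is the same interval as ascending G#4 to C#5.
G to C spans four letter names (G-A-B-C), so the interval is some kind of fourth.
G#4 to C#5 is 5 semitones, matching the perfect fourth exactly, so the quality is perfect.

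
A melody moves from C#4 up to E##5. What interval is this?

C to E spans three letter names (C-D-E), plus an octave — that makes it a tenth of some quality.
C#4 to E##5 spans 17 semitones — one semitone wider than the major tenth (16) — giving an augmented tenth.
(Equivalently, a compound augmented third: an augmented third plus an octave.)

augmented tenth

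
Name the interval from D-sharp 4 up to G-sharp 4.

P4

D to G spans four letter names (D-E-F-G), so the interval is some kind of fourth.
D#4 to G#4 is 5 semitones, matching the perfect fourth exactly, so the quality is perfect.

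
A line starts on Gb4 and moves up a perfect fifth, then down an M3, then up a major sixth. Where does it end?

Gb5

A perfect fifth up from Gb4 is Db5.
Down a major third from Db5: Bbb4 (4 semitones down).
Up a major sixth from Bbb4: Gb5 (9 semitones up).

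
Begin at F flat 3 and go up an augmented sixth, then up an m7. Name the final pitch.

C 5

An augmented sixth up from Fb3 is D4.
D4 up a minor seventh → C5 (10 semitones).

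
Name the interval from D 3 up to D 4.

D to D is the same letter name, plus an octave — that makes it an octave of some quality.
The perfect octave spans 12 semitones, and D3 to D4 is exactly 12 semitones — so this is a perfect octave.

perfect octave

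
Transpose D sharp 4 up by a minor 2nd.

E 4

Counting two letter names up from D lands on E.
A minor second spans 1 semitone, so from D#4 the target pitch is E4.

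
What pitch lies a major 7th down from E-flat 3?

F-flat 2

Seven letter names down from E: F.
A major seventh is 11 semitones; 11 semitones down from Eb3 gives Fb2.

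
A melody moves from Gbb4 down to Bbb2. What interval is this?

Descending from Gbb4 to Bbb2 is the same interval as ascending Bbb2 to Gbb4.
B to G spans six letter names (B-C-D-E-F-G), plus an octave — that makes it a thirteenth of some quality.
Bbb2 to Gbb4 is 20 semitones, a half step short of the major thirteenth (21), so this is minor.
(Equivalently, a compound minor sixth: a minor sixth plus an octave.)

minor 13th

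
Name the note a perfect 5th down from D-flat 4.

Counting five letter names down from D lands on G.
A perfect fifth spans 7 semitones, so from Db4 the target pitch is Gb3.

G-flat 3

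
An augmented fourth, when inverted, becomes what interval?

Inverted interval numbers add to nine, so a fourth pairs with a fifth (4 + 5 = 9).
Quality inverts too: augmented becomes diminished. That makes the inversion a diminished fifth.

diminished 5th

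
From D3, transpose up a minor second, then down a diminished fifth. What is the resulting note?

D3 up a minor second → Eb3 (1 semitone).
Down a diminished fifth from Eb3: A2 (6 semitones down).

A2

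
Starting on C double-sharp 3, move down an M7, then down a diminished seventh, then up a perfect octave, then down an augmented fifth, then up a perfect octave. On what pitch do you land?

A sharp 2

Down a major seventh from C##3: D#2 (11 semitones down).
D#2 down a diminished seventh → E##1 (9 semitones).
E##1 up a perfect octave → E##2 (12 semitones).
An augmented fifth down from E##2 is A#1.
Up a perfect octave from A#1: A#2 (12 semitones up).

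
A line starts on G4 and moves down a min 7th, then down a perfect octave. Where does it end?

A2

Down a minor seventh from G4: A3 (10 semitones down).
Down a perfect octave from A3: A2 (12 semitones down).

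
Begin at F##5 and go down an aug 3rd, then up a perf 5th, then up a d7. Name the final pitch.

Gb6

An augmented third down from F##5 is D5.
D5 up a perfect fifth → A5 (7 semitones).
A diminished seventh up from A5 is Gb6.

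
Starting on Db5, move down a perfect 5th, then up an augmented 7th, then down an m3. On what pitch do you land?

D#5

Db5 down a perfect fifth → Gb4 (7 semitones).
Up an augmented seventh from Gb4: F#5 (12 semitones up).
A minor third down from F#5 is D#5.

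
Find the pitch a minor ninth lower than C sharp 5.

Two letters down from C (plus an octave) reaches B.
A minor ninth is 13 semitones; 13 semitones down from C#5 gives B#3.

B sharp 3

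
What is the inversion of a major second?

Interval numbers invert to sum to nine: 2 + 7 = 9, so a second inverts to a seventh.
And major becomes minor under inversion, so we get a minor seventh.

m7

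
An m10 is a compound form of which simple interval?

minor third

Each octave removed subtracts seven from the number: 10 − 7 = 3.
So a minor tenth is an octave plus a minor third. The quality is unchanged.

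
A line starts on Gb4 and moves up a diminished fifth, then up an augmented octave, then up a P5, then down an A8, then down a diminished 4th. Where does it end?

Eb5

Up a diminished fifth from Gb4: Dbb5 (6 semitones up).
Up an augmented octave from Dbb5: Db6 (13 semitones up).
Up a perfect fifth from Db6: Ab6 (7 semitones up).
An augmented octave down from Ab6 is Abb5.
A diminished fourth down from Abb5 is Eb5.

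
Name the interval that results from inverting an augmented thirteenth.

First reduce the compound augmented thirteenth to its simple form, an augmented sixth.
Interval numbers invert to sum to nine: 6 + 3 = 9, so a sixth inverts to a third.
And augmented becomes diminished under inversion, so we get a diminished third.

diminished third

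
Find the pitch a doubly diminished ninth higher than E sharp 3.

The ninth's letter: E up two letter names plus an octave → F.
A doubly diminished ninth spans 11 semitones, so from E#3 the target pitch is Fb4.

F flat 4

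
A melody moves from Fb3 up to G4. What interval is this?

A9

F to G spans two letter names (F-G), plus an octave, so the interval is some kind of ninth.
A major ninth would be 14 semitones; Fb3 to G4 is 15, one semitone wider, so the interval is augmented.
(Equivalently, a compound augmented second: an augmented second plus an octave.)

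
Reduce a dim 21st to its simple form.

diminished 7th

Subtracting seven from the interval number removes an octave: 21 − 14 = 7.
So a diminished twenty-first is 2 octaves plus a diminished seventh. The quality is unchanged.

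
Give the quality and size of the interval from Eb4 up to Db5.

E to D spans seven letter names (E-F-G-A-B-C-D): a seventh.
At 10 semitones, Eb4→Db5 falls one short of a major seventh: minor.

minor seventh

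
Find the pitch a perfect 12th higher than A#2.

E#4

Counting five letter names plus an octave up from A lands on E.
Moving 19 semitones up from A#2 (the size of a perfect twelfth) reaches E#4.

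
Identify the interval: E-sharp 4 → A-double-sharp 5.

A11

E to A spans four letter names (E-F-G-A), plus an octave: an eleventh.
The perfect eleventh is 17 semitones; here we have 18, one semitone wider: augmented.
(Equivalently, a compound augmented fourth: an augmented fourth plus an octave.)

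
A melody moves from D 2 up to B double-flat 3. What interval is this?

D to B spans six letter names (D-E-F-G-A-B), plus an octave — that makes it a thirteenth of some quality.
A major thirteenth would be 21 semitones; D2 to Bbb3 is 19, two semitones narrower, so the interval is diminished.
(Equivalently, a compound diminished sixth: a diminished sixth plus an octave.)

diminished 13th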